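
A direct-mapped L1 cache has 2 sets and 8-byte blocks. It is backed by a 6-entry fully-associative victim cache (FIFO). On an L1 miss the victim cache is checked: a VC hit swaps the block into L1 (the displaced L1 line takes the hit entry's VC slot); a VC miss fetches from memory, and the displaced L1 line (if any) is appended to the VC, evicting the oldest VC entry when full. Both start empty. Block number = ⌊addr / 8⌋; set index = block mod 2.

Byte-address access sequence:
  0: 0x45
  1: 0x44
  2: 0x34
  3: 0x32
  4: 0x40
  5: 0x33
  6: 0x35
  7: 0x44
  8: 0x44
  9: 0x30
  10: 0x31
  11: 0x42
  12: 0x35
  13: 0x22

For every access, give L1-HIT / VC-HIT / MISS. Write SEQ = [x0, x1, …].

SEQ = [MISS, L1-HIT, MISS, L1-HIT, VC-HIT, VC-HIT, L1-HIT, VC-HIT, L1-HIT, VC-HIT, L1-HIT, VC-HIT, VC-HIT, MISS]

  [0] addr=0x45 blk=8 s=0: MISS | VC []
  [1] addr=0x44 blk=8 s=0: L1-HIT | VC []
  [2] addr=0x34 blk=6 s=0: MISS | VC [8]
  [3] addr=0x32 blk=6 s=0: L1-HIT | VC [8]
  [4] addr=0x40 blk=8 s=0: VC-HIT | VC [6]
  [5] addr=0x33 blk=6 s=0: VC-HIT | VC [8]
  [6] addr=0x35 blk=6 s=0: L1-HIT | VC [8]
  [7] addr=0x44 blk=8 s=0: VC-HIT | VC [6]
  [8] addr=0x44 blk=8 s=0: L1-HIT | VC [6]
  [9] addr=0x30 blk=6 s=0: VC-HIT | VC [8]
  [10] addr=0x31 blk=6 s=0: L1-HIT | VC [8]
  [11] addr=0x42 blk=8 s=0: VC-HIT | VC [6]
  [12] addr=0x35 blk=6 s=0: VC-HIT | VC [8]
  [13] addr=0x22 blk=4 s=0: MISS | VC [8, 6]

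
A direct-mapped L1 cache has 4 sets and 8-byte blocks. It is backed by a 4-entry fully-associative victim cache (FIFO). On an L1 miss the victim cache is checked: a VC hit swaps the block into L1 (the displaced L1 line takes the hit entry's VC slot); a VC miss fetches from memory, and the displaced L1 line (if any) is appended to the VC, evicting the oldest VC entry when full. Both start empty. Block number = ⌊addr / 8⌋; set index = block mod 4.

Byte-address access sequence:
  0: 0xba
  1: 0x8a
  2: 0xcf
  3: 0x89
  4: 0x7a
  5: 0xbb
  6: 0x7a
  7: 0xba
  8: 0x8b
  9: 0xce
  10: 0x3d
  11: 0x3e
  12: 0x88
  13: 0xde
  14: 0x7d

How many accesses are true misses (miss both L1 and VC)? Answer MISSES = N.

  [0] addr=0xba blk=23 s=3: MISS | VC []
  [1] addr=0x8a blk=17 s=1: MISS | VC []
  [2] addr=0xcf blk=25 s=1: MISS | VC [17]
  [3] addr=0x89 blk=17 s=1: VC-HIT | VC [25]
  [4] addr=0x7a blk=15 s=3: MISS | VC [25, 23]
  [5] addr=0xbb blk=23 s=3: VC-HIT | VC [25, 15]
  [6] addr=0x7a blk=15 s=3: VC-HIT | VC [25, 23]
  [7] addr=0xba blk=23 s=3: VC-HIT | VC [25, 15]
  [8] addr=0x8b blk=17 s=1: L1-HIT | VC [25, 15]
  [9] addr=0xce blk=25 s=1: VC-HIT | VC [17, 15]
  [10] addr=0x3d blk=7 s=3: MISS | VC [17, 15, 23]
  [11] addr=0x3e blk=7 s=3: L1-HIT | VC [17, 15, 23]
  [12] addr=0x88 blk=17 s=1: VC-HIT | VC [25, 15, 23]
  [13] addr=0xde blk=27 s=3: MISS | VC [25, 15, 23, 7]
  [14] addr=0x7d blk=15 s=3: VC-HIT | VC [25, 27, 23, 7]

MISSES = 6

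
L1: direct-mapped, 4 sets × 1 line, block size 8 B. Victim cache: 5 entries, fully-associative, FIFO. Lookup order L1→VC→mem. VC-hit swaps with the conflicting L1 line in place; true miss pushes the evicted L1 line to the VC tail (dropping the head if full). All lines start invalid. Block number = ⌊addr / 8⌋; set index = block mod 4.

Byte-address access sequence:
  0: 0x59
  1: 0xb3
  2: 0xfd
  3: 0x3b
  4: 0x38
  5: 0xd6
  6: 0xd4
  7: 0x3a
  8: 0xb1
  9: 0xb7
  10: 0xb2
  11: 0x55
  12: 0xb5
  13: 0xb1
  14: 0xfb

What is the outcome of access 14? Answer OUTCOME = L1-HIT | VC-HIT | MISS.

  [0] addr=0x59 blk=11 s=3: MISS | VC []
  [1] addr=0xb3 blk=22 s=2: MISS | VC []
  [2] addr=0xfd blk=31 s=3: MISS | VC [11]
  [3] addr=0x3b blk=7 s=3: MISS | VC [11, 31]
  [4] addr=0x38 blk=7 s=3: L1-HIT | VC [11, 31]
  [5] addr=0xd6 blk=26 s=2: MISS | VC [11, 31, 22]
  [6] addr=0xd4 blk=26 s=2: L1-HIT | VC [11, 31, 22]
  [7] addr=0x3a blk=7 s=3: L1-HIT | VC [11, 31, 22]
  [8] addr=0xb1 blk=22 s=2: VC-HIT | VC [11, 31, 26]
  [9] addr=0xb7 blk=22 s=2: L1-HIT | VC [11, 31, 26]
  [10] addr=0xb2 blk=22 s=2: L1-HIT | VC [11, 31, 26]
  [11] addr=0x55 blk=10 s=2: MISS | VC [11, 31, 26, 22]
  [12] addr=0xb5 blk=22 s=2: VC-HIT | VC [11, 31, 26, 10]
  [13] addr=0xb1 blk=22 s=2: L1-HIT | VC [11, 31, 26, 10]
  [14] addr=0xfb blk=31 s=3: VC-HIT | VC [11, 7, 26, 10]

OUTCOME = VC-HIT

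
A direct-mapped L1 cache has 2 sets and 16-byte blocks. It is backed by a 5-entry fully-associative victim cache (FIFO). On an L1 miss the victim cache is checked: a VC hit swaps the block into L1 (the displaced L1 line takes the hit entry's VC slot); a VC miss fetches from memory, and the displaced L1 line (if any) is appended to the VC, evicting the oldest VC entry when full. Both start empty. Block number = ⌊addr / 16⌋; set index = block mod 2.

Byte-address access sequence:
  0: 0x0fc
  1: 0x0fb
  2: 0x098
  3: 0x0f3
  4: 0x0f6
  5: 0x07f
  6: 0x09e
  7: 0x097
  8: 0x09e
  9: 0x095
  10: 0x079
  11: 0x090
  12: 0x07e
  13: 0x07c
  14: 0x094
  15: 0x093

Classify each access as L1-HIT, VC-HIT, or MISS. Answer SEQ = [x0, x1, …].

0: 0xfc (blk 15, set 1) → MISS  vc=[]
1: 0xfb (blk 15, set 1) → L1-HIT  vc=[]
2: 0x98 (blk 9, set 1) → MISS  vc=[15]
3: 0xf3 (blk 15, set 1) → VC-HIT  vc=[9]
4: 0xf6 (blk 15, set 1) → L1-HIT  vc=[9]
5: 0x7f (blk 7, set 1) → MISS  vc=[9, 15]
6: 0x9e (blk 9, set 1) → VC-HIT  vc=[7, 15]
7: 0x97 (blk 9, set 1) → L1-HIT  vc=[7, 15]
8: 0x9e (blk 9, set 1) → L1-HIT  vc=[7, 15]
9: 0x95 (blk 9, set 1) → L1-HIT  vc=[7, 15]
10: 0x79 (blk 7, set 1) → VC-HIT  vc=[9, 15]
11: 0x90 (blk 9, set 1) → VC-HIT  vc=[7, 15]
12: 0x7e (blk 7, set 1) → VC-HIT  vc=[9, 15]
13: 0x7c (blk 7, set 1) → L1-HIT  vc=[9, 15]
14: 0x94 (blk 9, set 1) → VC-HIT  vc=[7, 15]
15: 0x93 (blk 9, set 1) → L1-HIT  vc=[7, 15]

SEQ = [MISS, L1-HIT, MISS, VC-HIT, L1-HIT, MISS, VC-HIT, L1-HIT, L1-HIT, L1-HIT, VC-HIT, VC-HIT, VC-HIT, L1-HIT, VC-HIT, L1-HIT]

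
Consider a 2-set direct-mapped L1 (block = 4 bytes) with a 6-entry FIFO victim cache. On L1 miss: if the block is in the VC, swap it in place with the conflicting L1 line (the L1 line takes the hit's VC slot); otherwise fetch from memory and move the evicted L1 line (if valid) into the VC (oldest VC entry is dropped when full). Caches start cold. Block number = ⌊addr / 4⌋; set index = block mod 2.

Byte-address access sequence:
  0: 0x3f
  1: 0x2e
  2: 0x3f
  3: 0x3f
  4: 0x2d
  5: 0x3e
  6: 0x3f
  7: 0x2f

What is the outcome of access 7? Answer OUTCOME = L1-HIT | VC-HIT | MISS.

0: 0x3f (blk 15, set 1) → MISS  vc=[]
1: 0x2e (blk 11, set 1) → MISS  vc=[15]
2: 0x3f (blk 15, set 1) → VC-HIT  vc=[11]
3: 0x3f (blk 15, set 1) → L1-HIT  vc=[11]
4: 0x2d (blk 11, set 1) → VC-HIT  vc=[15]
5: 0x3e (blk 15, set 1) → VC-HIT  vc=[11]
6: 0x3f (blk 15, set 1) → L1-HIT  vc=[11]
7: 0x2f (blk 11, set 1) → VC-HIT  vc=[15]

OUTCOME = VC-HIT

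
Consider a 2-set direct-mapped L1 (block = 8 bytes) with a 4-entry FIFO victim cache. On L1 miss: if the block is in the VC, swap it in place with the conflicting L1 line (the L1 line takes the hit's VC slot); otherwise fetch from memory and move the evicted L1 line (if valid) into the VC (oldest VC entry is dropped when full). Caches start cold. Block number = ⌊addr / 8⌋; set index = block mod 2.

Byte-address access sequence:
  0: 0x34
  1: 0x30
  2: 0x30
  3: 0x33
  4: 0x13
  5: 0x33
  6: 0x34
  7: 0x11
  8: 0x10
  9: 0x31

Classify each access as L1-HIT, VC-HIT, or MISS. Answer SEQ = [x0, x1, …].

  [0] addr=0x34 blk=6 s=0: MISS | VC []
  [1] addr=0x30 blk=6 s=0: L1-HIT | VC []
  [2] addr=0x30 blk=6 s=0: L1-HIT | VC []
  [3] addr=0x33 blk=6 s=0: L1-HIT | VC []
  [4] addr=0x13 blk=2 s=0: MISS | VC [6]
  [5] addr=0x33 blk=6 s=0: VC-HIT | VC [2]
  [6] addr=0x34 blk=6 s=0: L1-HIT | VC [2]
  [7] addr=0x11 blk=2 s=0: VC-HIT | VC [6]
  [8] addr=0x10 blk=2 s=0: L1-HIT | VC [6]
  [9] addr=0x31 blk=6 s=0: VC-HIT | VC [2]

SEQ = [MISS, L1-HIT, L1-HIT, L1-HIT, MISS, VC-HIT, L1-HIT, VC-HIT, L1-HIT, VC-HIT]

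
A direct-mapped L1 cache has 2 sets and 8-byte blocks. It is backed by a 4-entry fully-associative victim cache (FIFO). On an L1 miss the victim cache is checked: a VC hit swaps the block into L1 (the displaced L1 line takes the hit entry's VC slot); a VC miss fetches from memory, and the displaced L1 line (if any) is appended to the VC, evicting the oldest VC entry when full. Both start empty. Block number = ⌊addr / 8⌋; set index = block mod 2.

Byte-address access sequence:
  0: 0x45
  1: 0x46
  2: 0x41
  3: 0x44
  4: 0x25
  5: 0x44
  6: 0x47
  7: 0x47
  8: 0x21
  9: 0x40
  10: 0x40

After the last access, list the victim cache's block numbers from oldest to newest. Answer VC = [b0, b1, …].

VC = [4]

  [0] addr=0x45 blk=8 s=0: MISS | VC []
  [1] addr=0x46 blk=8 s=0: L1-HIT | VC []
  [2] addr=0x41 blk=8 s=0: L1-HIT | VC []
  [3] addr=0x44 blk=8 s=0: L1-HIT | VC []
  [4] addr=0x25 blk=4 s=0: MISS | VC [8]
  [5] addr=0x44 blk=8 s=0: VC-HIT | VC [4]
  [6] addr=0x47 blk=8 s=0: L1-HIT | VC [4]
  [7] addr=0x47 blk=8 s=0: L1-HIT | VC [4]
  [8] addr=0x21 blk=4 s=0: VC-HIT | VC [8]
  [9] addr=0x40 blk=8 s=0: VC-HIT | VC [4]
  [10] addr=0x40 blk=8 s=0: L1-HIT | VC [4]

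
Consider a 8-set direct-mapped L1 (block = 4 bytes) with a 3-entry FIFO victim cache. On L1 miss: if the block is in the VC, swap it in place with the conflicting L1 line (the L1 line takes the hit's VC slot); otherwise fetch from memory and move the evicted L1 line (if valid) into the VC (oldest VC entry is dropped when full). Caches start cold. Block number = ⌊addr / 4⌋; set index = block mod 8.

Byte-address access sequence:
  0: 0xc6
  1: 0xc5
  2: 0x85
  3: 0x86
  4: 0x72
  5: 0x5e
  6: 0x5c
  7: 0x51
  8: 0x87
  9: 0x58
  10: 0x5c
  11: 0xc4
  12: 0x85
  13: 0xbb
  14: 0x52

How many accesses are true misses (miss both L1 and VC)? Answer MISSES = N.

MISSES = 7

#0 0xc6→b49/s1 MISS; vc=[]
#1 0xc5→b49/s1 L1-HIT; vc=[]
#2 0x85→b33/s1 MISS; vc=[49]
#3 0x86→b33/s1 L1-HIT; vc=[49]
#4 0x72→b28/s4 MISS; vc=[49]
#5 0x5e→b23/s7 MISS; vc=[49]
#6 0x5c→b23/s7 L1-HIT; vc=[49]
#7 0x51→b20/s4 MISS; vc=[49,28]
#8 0x87→b33/s1 L1-HIT; vc=[49,28]
#9 0x58→b22/s6 MISS; vc=[49,28]
#10 0x5c→b23/s7 L1-HIT; vc=[49,28]
#11 0xc4→b49/s1 VC-HIT; vc=[33,28]
#12 0x85→b33/s1 VC-HIT; vc=[49,28]
#13 0xbb→b46/s6 MISS; vc=[49,28,22]
#14 0x52→b20/s4 L1-HIT; vc=[49,28,22]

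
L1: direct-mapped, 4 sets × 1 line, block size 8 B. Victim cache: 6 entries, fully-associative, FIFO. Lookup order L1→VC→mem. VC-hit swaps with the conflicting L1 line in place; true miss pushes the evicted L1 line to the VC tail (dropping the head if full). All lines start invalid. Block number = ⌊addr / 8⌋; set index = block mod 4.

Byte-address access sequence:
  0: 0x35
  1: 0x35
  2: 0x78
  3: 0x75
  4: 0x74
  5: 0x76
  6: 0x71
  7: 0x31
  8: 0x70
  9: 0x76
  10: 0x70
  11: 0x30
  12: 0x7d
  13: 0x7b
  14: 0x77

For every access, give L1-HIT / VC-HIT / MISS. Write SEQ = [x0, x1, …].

SEQ = [MISS, L1-HIT, MISS, MISS, L1-HIT, L1-HIT, L1-HIT, VC-HIT, VC-HIT, L1-HIT, L1-HIT, VC-HIT, L1-HIT, L1-HIT, VC-HIT]

0: 0x35 (blk 6, set 2) → MISS  vc=[]
1: 0x35 (blk 6, set 2) → L1-HIT  vc=[]
2: 0x78 (blk 15, set 3) → MISS  vc=[]
3: 0x75 (blk 14, set 2) → MISS  vc=[6]
4: 0x74 (blk 14, set 2) → L1-HIT  vc=[6]
5: 0x76 (blk 14, set 2) → L1-HIT  vc=[6]
6: 0x71 (blk 14, set 2) → L1-HIT  vc=[6]
7: 0x31 (blk 6, set 2) → VC-HIT  vc=[14]
8: 0x70 (blk 14, set 2) → VC-HIT  vc=[6]
9: 0x76 (blk 14, set 2) → L1-HIT  vc=[6]
10: 0x70 (blk 14, set 2) → L1-HIT  vc=[6]
11: 0x30 (blk 6, set 2) → VC-HIT  vc=[14]
12: 0x7d (blk 15, set 3) → L1-HIT  vc=[14]
13: 0x7b (blk 15, set 3) → L1-HIT  vc=[14]
14: 0x77 (blk 14, set 2) → VC-HIT  vc=[6]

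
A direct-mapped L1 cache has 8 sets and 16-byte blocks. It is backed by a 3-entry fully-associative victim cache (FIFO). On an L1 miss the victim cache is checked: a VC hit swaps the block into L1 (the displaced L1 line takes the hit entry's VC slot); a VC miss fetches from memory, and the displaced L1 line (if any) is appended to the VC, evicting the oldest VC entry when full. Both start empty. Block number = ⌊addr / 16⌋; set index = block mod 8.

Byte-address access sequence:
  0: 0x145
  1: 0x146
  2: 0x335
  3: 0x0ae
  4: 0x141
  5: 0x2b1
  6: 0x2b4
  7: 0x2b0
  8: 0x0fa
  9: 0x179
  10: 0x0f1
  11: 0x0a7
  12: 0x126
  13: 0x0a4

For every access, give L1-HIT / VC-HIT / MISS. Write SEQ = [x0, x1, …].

SEQ = [MISS, L1-HIT, MISS, MISS, L1-HIT, MISS, L1-HIT, L1-HIT, MISS, MISS, VC-HIT, L1-HIT, MISS, VC-HIT]

#0 0x145→b20/s4 MISS; vc=[]
#1 0x146→b20/s4 L1-HIT; vc=[]
#2 0x335→b51/s3 MISS; vc=[]
#3 0xae→b10/s2 MISS; vc=[]
#4 0x141→b20/s4 L1-HIT; vc=[]
#5 0x2b1→b43/s3 MISS; vc=[51]
#6 0x2b4→b43/s3 L1-HIT; vc=[51]
#7 0x2b0→b43/s3 L1-HIT; vc=[51]
#8 0xfa→b15/s7 MISS; vc=[51]
#9 0x179→b23/s7 MISS; vc=[51,15]
#10 0xf1→b15/s7 VC-HIT; vc=[51,23]
#11 0xa7→b10/s2 L1-HIT; vc=[51,23]
#12 0x126→b18/s2 MISS; vc=[51,23,10]
#13 0xa4→b10/s2 VC-HIT; vc=[51,23,18]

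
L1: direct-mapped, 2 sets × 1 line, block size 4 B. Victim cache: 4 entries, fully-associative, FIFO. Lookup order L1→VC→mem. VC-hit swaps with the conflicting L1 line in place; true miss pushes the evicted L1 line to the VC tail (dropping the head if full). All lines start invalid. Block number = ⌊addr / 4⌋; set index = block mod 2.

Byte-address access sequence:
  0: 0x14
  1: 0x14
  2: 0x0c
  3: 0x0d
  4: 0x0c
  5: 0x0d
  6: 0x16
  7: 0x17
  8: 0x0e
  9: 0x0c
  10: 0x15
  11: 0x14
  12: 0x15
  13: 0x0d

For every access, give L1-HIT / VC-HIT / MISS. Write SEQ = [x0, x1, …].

#0 0x14→b5/s1 MISS; vc=[]
#1 0x14→b5/s1 L1-HIT; vc=[]
#2 0xc→b3/s1 MISS; vc=[5]
#3 0xd→b3/s1 L1-HIT; vc=[5]
#4 0xc→b3/s1 L1-HIT; vc=[5]
#5 0xd→b3/s1 L1-HIT; vc=[5]
#6 0x16→b5/s1 VC-HIT; vc=[3]
#7 0x17→b5/s1 L1-HIT; vc=[3]
#8 0xe→b3/s1 VC-HIT; vc=[5]
#9 0xc→b3/s1 L1-HIT; vc=[5]
#10 0x15→b5/s1 VC-HIT; vc=[3]
#11 0x14→b5/s1 L1-HIT; vc=[3]
#12 0x15→b5/s1 L1-HIT; vc=[3]
#13 0xd→b3/s1 VC-HIT; vc=[5]

SEQ = [MISS, L1-HIT, MISS, L1-HIT, L1-HIT, L1-HIT, VC-HIT, L1-HIT, VC-HIT, L1-HIT, VC-HIT, L1-HIT, L1-HIT, VC-HIT]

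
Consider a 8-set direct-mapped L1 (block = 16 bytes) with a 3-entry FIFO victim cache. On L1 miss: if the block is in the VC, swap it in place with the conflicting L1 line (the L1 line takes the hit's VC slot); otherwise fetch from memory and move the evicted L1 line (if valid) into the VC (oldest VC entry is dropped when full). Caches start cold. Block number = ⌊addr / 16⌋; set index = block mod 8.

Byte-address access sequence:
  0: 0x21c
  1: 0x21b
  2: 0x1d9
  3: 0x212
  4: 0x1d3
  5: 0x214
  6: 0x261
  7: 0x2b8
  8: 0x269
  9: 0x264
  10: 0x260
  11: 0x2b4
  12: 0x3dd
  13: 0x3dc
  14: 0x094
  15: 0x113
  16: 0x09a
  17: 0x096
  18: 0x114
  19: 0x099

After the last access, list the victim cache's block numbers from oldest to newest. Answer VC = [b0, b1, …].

  [0] addr=0x21c blk=33 s=1: MISS | VC []
  [1] addr=0x21b blk=33 s=1: L1-HIT | VC []
  [2] addr=0x1d9 blk=29 s=5: MISS | VC []
  [3] addr=0x212 blk=33 s=1: L1-HIT | VC []
  [4] addr=0x1d3 blk=29 s=5: L1-HIT | VC []
  [5] addr=0x214 blk=33 s=1: L1-HIT | VC []
  [6] addr=0x261 blk=38 s=6: MISS | VC []
  [7] addr=0x2b8 blk=43 s=3: MISS | VC []
  [8] addr=0x269 blk=38 s=6: L1-HIT | VC []
  [9] addr=0x264 blk=38 s=6: L1-HIT | VC []
  [10] addr=0x260 blk=38 s=6: L1-HIT | VC []
  [11] addr=0x2b4 blk=43 s=3: L1-HIT | VC []
  [12] addr=0x3dd blk=61 s=5: MISS | VC [29]
  [13] addr=0x3dc blk=61 s=5: L1-HIT | VC [29]
  [14] addr=0x94 blk=9 s=1: MISS | VC [29, 33]
  [15] addr=0x113 blk=17 s=1: MISS | VC [29, 33, 9]
  [16] addr=0x9a blk=9 s=1: VC-HIT | VC [29, 33, 17]
  [17] addr=0x96 blk=9 s=1: L1-HIT | VC [29, 33, 17]
  [18] addr=0x114 blk=17 s=1: VC-HIT | VC [29, 33, 9]
  [19] addr=0x99 blk=9 s=1: VC-HIT | VC [29, 33, 17]

VC = [29, 33, 17]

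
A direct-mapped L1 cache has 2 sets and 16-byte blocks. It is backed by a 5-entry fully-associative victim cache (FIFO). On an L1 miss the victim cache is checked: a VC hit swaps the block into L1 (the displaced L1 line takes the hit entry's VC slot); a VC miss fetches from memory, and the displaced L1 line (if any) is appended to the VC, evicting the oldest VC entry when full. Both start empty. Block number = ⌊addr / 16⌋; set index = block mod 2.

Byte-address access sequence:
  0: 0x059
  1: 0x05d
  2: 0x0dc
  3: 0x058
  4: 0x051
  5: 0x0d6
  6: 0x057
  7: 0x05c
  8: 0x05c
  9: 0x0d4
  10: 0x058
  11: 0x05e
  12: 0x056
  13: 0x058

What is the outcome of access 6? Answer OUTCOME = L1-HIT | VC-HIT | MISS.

OUTCOME = VC-HIT

0: 0x59 (blk 5, set 1) → MISS  vc=[]
1: 0x5d (blk 5, set 1) → L1-HIT  vc=[]
2: 0xdc (blk 13, set 1) → MISS  vc=[5]
3: 0x58 (blk 5, set 1) → VC-HIT  vc=[13]
4: 0x51 (blk 5, set 1) → L1-HIT  vc=[13]
5: 0xd6 (blk 13, set 1) → VC-HIT  vc=[5]
6: 0x57 (blk 5, set 1) → VC-HIT  vc=[13]
7: 0x5c (blk 5, set 1) → L1-HIT  vc=[13]
8: 0x5c (blk 5, set 1) → L1-HIT  vc=[13]
9: 0xd4 (blk 13, set 1) → VC-HIT  vc=[5]
10: 0x58 (blk 5, set 1) → VC-HIT  vc=[13]
11: 0x5e (blk 5, set 1) → L1-HIT  vc=[13]
12: 0x56 (blk 5, set 1) → L1-HIT  vc=[13]
13: 0x58 (blk 5, set 1) → L1-HIT  vc=[13]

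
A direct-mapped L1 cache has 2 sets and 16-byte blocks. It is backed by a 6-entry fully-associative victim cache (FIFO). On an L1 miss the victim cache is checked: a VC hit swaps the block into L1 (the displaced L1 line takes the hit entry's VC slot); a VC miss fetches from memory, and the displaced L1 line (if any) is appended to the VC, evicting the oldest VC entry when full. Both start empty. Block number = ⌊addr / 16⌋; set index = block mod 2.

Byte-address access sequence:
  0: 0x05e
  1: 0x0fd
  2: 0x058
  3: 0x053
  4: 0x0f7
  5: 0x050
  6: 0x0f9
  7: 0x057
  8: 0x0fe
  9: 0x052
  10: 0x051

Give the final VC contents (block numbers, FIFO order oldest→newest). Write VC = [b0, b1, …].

VC = [15]

  [0] addr=0x5e blk=5 s=1: MISS | VC []
  [1] addr=0xfd blk=15 s=1: MISS | VC [5]
  [2] addr=0x58 blk=5 s=1: VC-HIT | VC [15]
  [3] addr=0x53 blk=5 s=1: L1-HIT | VC [15]
  [4] addr=0xf7 blk=15 s=1: VC-HIT | VC [5]
  [5] addr=0x50 blk=5 s=1: VC-HIT | VC [15]
  [6] addr=0xf9 blk=15 s=1: VC-HIT | VC [5]
  [7] addr=0x57 blk=5 s=1: VC-HIT | VC [15]
  [8] addr=0xfe blk=15 s=1: VC-HIT | VC [5]
  [9] addr=0x52 blk=5 s=1: VC-HIT | VC [15]
  [10] addr=0x51 blk=5 s=1: L1-HIT | VC [15]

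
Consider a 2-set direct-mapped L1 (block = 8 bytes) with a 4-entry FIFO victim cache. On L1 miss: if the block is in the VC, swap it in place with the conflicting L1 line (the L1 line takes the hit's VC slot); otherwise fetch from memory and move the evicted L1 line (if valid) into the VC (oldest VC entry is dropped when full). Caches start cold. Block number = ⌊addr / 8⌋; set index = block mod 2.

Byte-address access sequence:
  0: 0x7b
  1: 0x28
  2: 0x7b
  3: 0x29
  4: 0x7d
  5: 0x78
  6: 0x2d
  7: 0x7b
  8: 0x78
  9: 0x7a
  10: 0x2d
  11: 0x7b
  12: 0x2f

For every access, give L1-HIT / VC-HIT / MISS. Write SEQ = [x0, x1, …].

SEQ = [MISS, MISS, VC-HIT, VC-HIT, VC-HIT, L1-HIT, VC-HIT, VC-HIT, L1-HIT, L1-HIT, VC-HIT, VC-HIT, VC-HIT]

  [0] addr=0x7b blk=15 s=1: MISS | VC []
  [1] addr=0x28 blk=5 s=1: MISS | VC [15]
  [2] addr=0x7b blk=15 s=1: VC-HIT | VC [5]
  [3] addr=0x29 blk=5 s=1: VC-HIT | VC [15]
  [4] addr=0x7d blk=15 s=1: VC-HIT | VC [5]
  [5] addr=0x78 blk=15 s=1: L1-HIT | VC [5]
  [6] addr=0x2d blk=5 s=1: VC-HIT | VC [15]
  [7] addr=0x7b blk=15 s=1: VC-HIT | VC [5]
  [8] addr=0x78 blk=15 s=1: L1-HIT | VC [5]
  [9] addr=0x7a blk=15 s=1: L1-HIT | VC [5]
  [10] addr=0x2d blk=5 s=1: VC-HIT | VC [15]
  [11] addr=0x7b blk=15 s=1: VC-HIT | VC [5]
  [12] addr=0x2f blk=5 s=1: VC-HIT | VC [15]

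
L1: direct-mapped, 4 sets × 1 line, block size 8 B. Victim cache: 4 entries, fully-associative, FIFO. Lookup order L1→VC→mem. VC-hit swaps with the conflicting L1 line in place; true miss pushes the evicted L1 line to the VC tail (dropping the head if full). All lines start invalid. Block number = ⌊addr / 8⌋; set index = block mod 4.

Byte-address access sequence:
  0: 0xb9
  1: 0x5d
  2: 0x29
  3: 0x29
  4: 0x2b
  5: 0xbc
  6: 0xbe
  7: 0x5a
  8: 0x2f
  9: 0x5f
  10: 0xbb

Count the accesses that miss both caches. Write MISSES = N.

MISSES = 3

0: 0xb9 (blk 23, set 3) → MISS  vc=[]
1: 0x5d (blk 11, set 3) → MISS  vc=[23]
2: 0x29 (blk 5, set 1) → MISS  vc=[23]
3: 0x29 (blk 5, set 1) → L1-HIT  vc=[23]
4: 0x2b (blk 5, set 1) → L1-HIT  vc=[23]
5: 0xbc (blk 23, set 3) → VC-HIT  vc=[11]
6: 0xbe (blk 23, set 3) → L1-HIT  vc=[11]
7: 0x5a (blk 11, set 3) → VC-HIT  vc=[23]
8: 0x2f (blk 5, set 1) → L1-HIT  vc=[23]
9: 0x5f (blk 11, set 3) → L1-HIT  vc=[23]
10: 0xbb (blk 23, set 3) → VC-HIT  vc=[11]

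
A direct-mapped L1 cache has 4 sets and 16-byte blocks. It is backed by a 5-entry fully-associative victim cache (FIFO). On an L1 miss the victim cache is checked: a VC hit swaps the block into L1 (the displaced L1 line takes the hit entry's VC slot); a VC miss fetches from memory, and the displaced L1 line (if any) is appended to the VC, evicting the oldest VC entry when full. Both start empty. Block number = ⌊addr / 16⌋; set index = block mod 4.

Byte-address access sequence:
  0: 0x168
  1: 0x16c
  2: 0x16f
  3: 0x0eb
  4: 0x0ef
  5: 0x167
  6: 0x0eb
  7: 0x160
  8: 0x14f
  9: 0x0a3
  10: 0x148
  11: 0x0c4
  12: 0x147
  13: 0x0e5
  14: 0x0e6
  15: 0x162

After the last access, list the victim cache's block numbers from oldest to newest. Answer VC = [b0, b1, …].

VC = [10, 14, 12]

0: 0x168 (blk 22, set 2) → MISS  vc=[]
1: 0x16c (blk 22, set 2) → L1-HIT  vc=[]
2: 0x16f (blk 22, set 2) → L1-HIT  vc=[]
3: 0xeb (blk 14, set 2) → MISS  vc=[22]
4: 0xef (blk 14, set 2) → L1-HIT  vc=[22]
5: 0x167 (blk 22, set 2) → VC-HIT  vc=[14]
6: 0xeb (blk 14, set 2) → VC-HIT  vc=[22]
7: 0x160 (blk 22, set 2) → VC-HIT  vc=[14]
8: 0x14f (blk 20, set 0) → MISS  vc=[14]
9: 0xa3 (blk 10, set 2) → MISS  vc=[14, 22]
10: 0x148 (blk 20, set 0) → L1-HIT  vc=[14, 22]
11: 0xc4 (blk 12, set 0) → MISS  vc=[14, 22, 20]
12: 0x147 (blk 20, set 0) → VC-HIT  vc=[14, 22, 12]
13: 0xe5 (blk 14, set 2) → VC-HIT  vc=[10, 22, 12]
14: 0xe6 (blk 14, set 2) → L1-HIT  vc=[10, 22, 12]
15: 0x162 (blk 22, set 2) → VC-HIT  vc=[10, 14, 12]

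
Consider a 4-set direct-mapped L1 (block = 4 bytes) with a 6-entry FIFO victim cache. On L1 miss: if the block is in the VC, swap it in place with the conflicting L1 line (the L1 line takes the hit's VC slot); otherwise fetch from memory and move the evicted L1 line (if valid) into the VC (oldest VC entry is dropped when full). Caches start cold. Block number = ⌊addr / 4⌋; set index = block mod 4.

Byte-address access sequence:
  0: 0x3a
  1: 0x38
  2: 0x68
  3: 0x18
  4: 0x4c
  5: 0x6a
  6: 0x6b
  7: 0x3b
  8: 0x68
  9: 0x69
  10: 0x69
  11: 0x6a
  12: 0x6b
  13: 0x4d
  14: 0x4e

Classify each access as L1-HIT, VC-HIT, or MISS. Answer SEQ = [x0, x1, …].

SEQ = [MISS, L1-HIT, MISS, MISS, MISS, VC-HIT, L1-HIT, VC-HIT, VC-HIT, L1-HIT, L1-HIT, L1-HIT, L1-HIT, L1-HIT, L1-HIT]

  [0] addr=0x3a blk=14 s=2: MISS | VC []
  [1] addr=0x38 blk=14 s=2: L1-HIT | VC []
  [2] addr=0x68 blk=26 s=2: MISS | VC [14]
  [3] addr=0x18 blk=6 s=2: MISS | VC [14, 26]
  [4] addr=0x4c blk=19 s=3: MISS | VC [14, 26]
  [5] addr=0x6a blk=26 s=2: VC-HIT | VC [14, 6]
  [6] addr=0x6b blk=26 s=2: L1-HIT | VC [14, 6]
  [7] addr=0x3b blk=14 s=2: VC-HIT | VC [26, 6]
  [8] addr=0x68 blk=26 s=2: VC-HIT | VC [14, 6]
  [9] addr=0x69 blk=26 s=2: L1-HIT | VC [14, 6]
  [10] addr=0x69 blk=26 s=2: L1-HIT | VC [14, 6]
  [11] addr=0x6a blk=26 s=2: L1-HIT | VC [14, 6]
  [12] addr=0x6b blk=26 s=2: L1-HIT | VC [14, 6]
  [13] addr=0x4d blk=19 s=3: L1-HIT | VC [14, 6]
  [14] addr=0x4e blk=19 s=3: L1-HIT | VC [14, 6]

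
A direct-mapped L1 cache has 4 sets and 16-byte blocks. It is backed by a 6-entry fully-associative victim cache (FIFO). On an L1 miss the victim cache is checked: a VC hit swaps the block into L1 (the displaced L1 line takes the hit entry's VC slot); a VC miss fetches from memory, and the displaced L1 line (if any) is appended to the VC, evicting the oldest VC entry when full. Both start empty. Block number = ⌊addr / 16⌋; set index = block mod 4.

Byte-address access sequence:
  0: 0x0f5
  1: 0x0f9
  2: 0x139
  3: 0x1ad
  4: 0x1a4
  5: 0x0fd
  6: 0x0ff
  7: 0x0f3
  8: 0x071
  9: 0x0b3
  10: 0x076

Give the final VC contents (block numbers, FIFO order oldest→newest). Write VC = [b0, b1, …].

  [0] addr=0xf5 blk=15 s=3: MISS | VC []
  [1] addr=0xf9 blk=15 s=3: L1-HIT | VC []
  [2] addr=0x139 blk=19 s=3: MISS | VC [15]
  [3] addr=0x1ad blk=26 s=2: MISS | VC [15]
  [4] addr=0x1a4 blk=26 s=2: L1-HIT | VC [15]
  [5] addr=0xfd blk=15 s=3: VC-HIT | VC [19]
  [6] addr=0xff blk=15 s=3: L1-HIT | VC [19]
  [7] addr=0xf3 blk=15 s=3: L1-HIT | VC [19]
  [8] addr=0x71 blk=7 s=3: MISS | VC [19, 15]
  [9] addr=0xb3 blk=11 s=3: MISS | VC [19, 15, 7]
  [10] addr=0x76 blk=7 s=3: VC-HIT | VC [19, 15, 11]

VC = [19, 15, 11]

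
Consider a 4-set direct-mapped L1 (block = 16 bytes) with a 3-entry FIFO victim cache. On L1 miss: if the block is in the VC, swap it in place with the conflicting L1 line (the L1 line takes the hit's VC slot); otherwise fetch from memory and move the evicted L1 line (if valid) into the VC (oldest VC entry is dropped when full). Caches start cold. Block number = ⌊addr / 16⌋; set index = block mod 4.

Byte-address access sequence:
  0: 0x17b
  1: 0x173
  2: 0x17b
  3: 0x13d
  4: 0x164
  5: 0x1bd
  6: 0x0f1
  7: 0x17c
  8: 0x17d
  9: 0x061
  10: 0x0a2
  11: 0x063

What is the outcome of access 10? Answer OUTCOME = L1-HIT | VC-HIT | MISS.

0: 0x17b (blk 23, set 3) → MISS  vc=[]
1: 0x173 (blk 23, set 3) → L1-HIT  vc=[]
2: 0x17b (blk 23, set 3) → L1-HIT  vc=[]
3: 0x13d (blk 19, set 3) → MISS  vc=[23]
4: 0x164 (blk 22, set 2) → MISS  vc=[23]
5: 0x1bd (blk 27, set 3) → MISS  vc=[23, 19]
6: 0xf1 (blk 15, set 3) → MISS  vc=[23, 19, 27]
7: 0x17c (blk 23, set 3) → VC-HIT  vc=[15, 19, 27]
8: 0x17d (blk 23, set 3) → L1-HIT  vc=[15, 19, 27]
9: 0x61 (blk 6, set 2) → MISS  vc=[19, 27, 22]
10: 0xa2 (blk 10, set 2) → MISS  vc=[27, 22, 6]
11: 0x63 (blk 6, set 2) → VC-HIT  vc=[27, 22, 10]

OUTCOME = MISS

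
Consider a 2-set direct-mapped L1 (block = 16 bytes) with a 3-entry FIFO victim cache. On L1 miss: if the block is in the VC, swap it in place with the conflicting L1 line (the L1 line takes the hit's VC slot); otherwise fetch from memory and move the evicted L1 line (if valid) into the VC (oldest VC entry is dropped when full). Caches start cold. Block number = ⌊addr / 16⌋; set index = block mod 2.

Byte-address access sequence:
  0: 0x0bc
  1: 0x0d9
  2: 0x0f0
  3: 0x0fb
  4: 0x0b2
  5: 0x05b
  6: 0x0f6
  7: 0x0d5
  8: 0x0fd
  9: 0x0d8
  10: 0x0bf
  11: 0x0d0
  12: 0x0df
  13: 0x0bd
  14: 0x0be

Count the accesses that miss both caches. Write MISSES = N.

  [0] addr=0xbc blk=11 s=1: MISS | VC []
  [1] addr=0xd9 blk=13 s=1: MISS | VC [11]
  [2] addr=0xf0 blk=15 s=1: MISS | VC [11, 13]
  [3] addr=0xfb blk=15 s=1: L1-HIT | VC [11, 13]
  [4] addr=0xb2 blk=11 s=1: VC-HIT | VC [15, 13]
  [5] addr=0x5b blk=5 s=1: MISS | VC [15, 13, 11]
  [6] addr=0xf6 blk=15 s=1: VC-HIT | VC [5, 13, 11]
  [7] addr=0xd5 blk=13 s=1: VC-HIT | VC [5, 15, 11]
  [8] addr=0xfd blk=15 s=1: VC-HIT | VC [5, 13, 11]
  [9] addr=0xd8 blk=13 s=1: VC-HIT | VC [5, 15, 11]
  [10] addr=0xbf blk=11 s=1: VC-HIT | VC [5, 15, 13]
  [11] addr=0xd0 blk=13 s=1: VC-HIT | VC [5, 15, 11]
  [12] addr=0xdf blk=13 s=1: L1-HIT | VC [5, 15, 11]
  [13] addr=0xbd blk=11 s=1: VC-HIT | VC [5, 15, 13]
  [14] addr=0xbe blk=11 s=1: L1-HIT | VC [5, 15, 13]

MISSES = 4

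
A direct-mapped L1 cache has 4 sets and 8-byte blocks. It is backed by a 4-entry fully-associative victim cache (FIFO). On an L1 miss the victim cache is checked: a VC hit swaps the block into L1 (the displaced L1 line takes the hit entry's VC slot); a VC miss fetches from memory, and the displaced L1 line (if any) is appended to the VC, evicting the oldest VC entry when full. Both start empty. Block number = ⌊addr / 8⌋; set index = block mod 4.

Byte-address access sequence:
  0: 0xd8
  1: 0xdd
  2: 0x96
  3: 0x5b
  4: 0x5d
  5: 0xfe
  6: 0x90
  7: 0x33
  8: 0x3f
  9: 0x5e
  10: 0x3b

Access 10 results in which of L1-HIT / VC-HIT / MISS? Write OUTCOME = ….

OUTCOME = VC-HIT

#0 0xd8→b27/s3 MISS; vc=[]
#1 0xdd→b27/s3 L1-HIT; vc=[]
#2 0x96→b18/s2 MISS; vc=[]
#3 0x5b→b11/s3 MISS; vc=[27]
#4 0x5d→b11/s3 L1-HIT; vc=[27]
#5 0xfe→b31/s3 MISS; vc=[27,11]
#6 0x90→b18/s2 L1-HIT; vc=[27,11]
#7 0x33→b6/s2 MISS; vc=[27,11,18]
#8 0x3f→b7/s3 MISS; vc=[27,11,18,31]
#9 0x5e→b11/s3 VC-HIT; vc=[27,7,18,31]
#10 0x3b→b7/s3 VC-HIT; vc=[27,11,18,31]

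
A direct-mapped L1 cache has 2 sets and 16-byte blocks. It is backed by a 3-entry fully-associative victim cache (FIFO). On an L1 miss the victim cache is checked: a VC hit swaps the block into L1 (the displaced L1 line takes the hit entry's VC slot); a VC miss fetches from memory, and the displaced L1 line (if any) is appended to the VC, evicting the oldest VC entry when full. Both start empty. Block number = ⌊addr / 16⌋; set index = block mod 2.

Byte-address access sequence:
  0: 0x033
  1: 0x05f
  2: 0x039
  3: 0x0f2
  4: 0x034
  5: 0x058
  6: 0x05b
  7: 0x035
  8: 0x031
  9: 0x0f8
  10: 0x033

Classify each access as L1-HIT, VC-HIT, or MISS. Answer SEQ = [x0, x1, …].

  [0] addr=0x33 blk=3 s=1: MISS | VC []
  [1] addr=0x5f blk=5 s=1: MISS | VC [3]
  [2] addr=0x39 blk=3 s=1: VC-HIT | VC [5]
  [3] addr=0xf2 blk=15 s=1: MISS | VC [5, 3]
  [4] addr=0x34 blk=3 s=1: VC-HIT | VC [5, 15]
  [5] addr=0x58 blk=5 s=1: VC-HIT | VC [3, 15]
  [6] addr=0x5b blk=5 s=1: L1-HIT | VC [3, 15]
  [7] addr=0x35 blk=3 s=1: VC-HIT | VC [5, 15]
  [8] addr=0x31 blk=3 s=1: L1-HIT | VC [5, 15]
  [9] addr=0xf8 blk=15 s=1: VC-HIT | VC [5, 3]
  [10] addr=0x33 blk=3 s=1: VC-HIT | VC [5, 15]

SEQ = [MISS, MISS, VC-HIT, MISS, VC-HIT, VC-HIT, L1-HIT, VC-HIT, L1-HIT, VC-HIT, VC-HIT]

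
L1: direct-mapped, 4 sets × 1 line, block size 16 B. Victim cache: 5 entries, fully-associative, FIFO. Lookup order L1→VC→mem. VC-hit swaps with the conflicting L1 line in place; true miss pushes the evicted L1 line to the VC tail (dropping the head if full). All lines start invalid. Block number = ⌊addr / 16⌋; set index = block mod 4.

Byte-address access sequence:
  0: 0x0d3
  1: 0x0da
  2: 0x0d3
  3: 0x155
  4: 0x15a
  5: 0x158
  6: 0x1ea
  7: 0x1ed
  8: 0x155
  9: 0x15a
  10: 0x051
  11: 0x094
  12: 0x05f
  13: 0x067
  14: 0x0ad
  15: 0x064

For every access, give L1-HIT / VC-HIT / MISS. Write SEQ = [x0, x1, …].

SEQ = [MISS, L1-HIT, L1-HIT, MISS, L1-HIT, L1-HIT, MISS, L1-HIT, L1-HIT, L1-HIT, MISS, MISS, VC-HIT, MISS, MISS, VC-HIT]

0: 0xd3 (blk 13, set 1) → MISS  vc=[]
1: 0xda (blk 13, set 1) → L1-HIT  vc=[]
2: 0xd3 (blk 13, set 1) → L1-HIT  vc=[]
3: 0x155 (blk 21, set 1) → MISS  vc=[13]
4: 0x15a (blk 21, set 1) → L1-HIT  vc=[13]
5: 0x158 (blk 21, set 1) → L1-HIT  vc=[13]
6: 0x1ea (blk 30, set 2) → MISS  vc=[13]
7: 0x1ed (blk 30, set 2) → L1-HIT  vc=[13]
8: 0x155 (blk 21, set 1) → L1-HIT  vc=[13]
9: 0x15a (blk 21, set 1) → L1-HIT  vc=[13]
10: 0x51 (blk 5, set 1) → MISS  vc=[13, 21]
11: 0x94 (blk 9, set 1) → MISS  vc=[13, 21, 5]
12: 0x5f (blk 5, set 1) → VC-HIT  vc=[13, 21, 9]
13: 0x67 (blk 6, set 2) → MISS  vc=[13, 21, 9, 30]
14: 0xad (blk 10, set 2) → MISS  vc=[13, 21, 9, 30, 6]
15: 0x64 (blk 6, set 2) → VC-HIT  vc=[13, 21, 9, 30, 10]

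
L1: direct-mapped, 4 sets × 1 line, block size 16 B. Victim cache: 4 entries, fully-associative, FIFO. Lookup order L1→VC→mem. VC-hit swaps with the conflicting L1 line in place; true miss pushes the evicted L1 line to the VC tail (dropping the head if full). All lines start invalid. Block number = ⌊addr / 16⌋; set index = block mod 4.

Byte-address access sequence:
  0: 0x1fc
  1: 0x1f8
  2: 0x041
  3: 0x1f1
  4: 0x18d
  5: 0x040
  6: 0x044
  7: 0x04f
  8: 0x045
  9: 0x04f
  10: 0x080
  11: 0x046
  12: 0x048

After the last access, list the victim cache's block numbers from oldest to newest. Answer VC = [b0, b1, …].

  [0] addr=0x1fc blk=31 s=3: MISS | VC []
  [1] addr=0x1f8 blk=31 s=3: L1-HIT | VC []
  [2] addr=0x41 blk=4 s=0: MISS | VC []
  [3] addr=0x1f1 blk=31 s=3: L1-HIT | VC []
  [4] addr=0x18d blk=24 s=0: MISS | VC [4]
  [5] addr=0x40 blk=4 s=0: VC-HIT | VC [24]
  [6] addr=0x44 blk=4 s=0: L1-HIT | VC [24]
  [7] addr=0x4f blk=4 s=0: L1-HIT | VC [24]
  [8] addr=0x45 blk=4 s=0: L1-HIT | VC [24]
  [9] addr=0x4f blk=4 s=0: L1-HIT | VC [24]
  [10] addr=0x80 blk=8 s=0: MISS | VC [24, 4]
  [11] addr=0x46 blk=4 s=0: VC-HIT | VC [24, 8]
  [12] addr=0x48 blk=4 s=0: L1-HIT | VC [24, 8]

VC = [24, 8]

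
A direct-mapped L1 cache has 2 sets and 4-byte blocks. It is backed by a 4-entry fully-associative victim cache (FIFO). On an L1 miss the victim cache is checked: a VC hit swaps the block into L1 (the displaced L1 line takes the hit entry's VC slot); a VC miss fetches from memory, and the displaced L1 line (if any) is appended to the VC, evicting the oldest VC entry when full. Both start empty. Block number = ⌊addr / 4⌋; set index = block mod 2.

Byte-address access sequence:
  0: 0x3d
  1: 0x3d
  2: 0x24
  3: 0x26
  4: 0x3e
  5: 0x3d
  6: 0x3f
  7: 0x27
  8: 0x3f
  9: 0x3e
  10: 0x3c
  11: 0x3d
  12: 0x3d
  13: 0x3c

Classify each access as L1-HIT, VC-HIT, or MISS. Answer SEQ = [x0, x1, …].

SEQ = [MISS, L1-HIT, MISS, L1-HIT, VC-HIT, L1-HIT, L1-HIT, VC-HIT, VC-HIT, L1-HIT, L1-HIT, L1-HIT, L1-HIT, L1-HIT]

#0 0x3d→b15/s1 MISS; vc=[]
#1 0x3d→b15/s1 L1-HIT; vc=[]
#2 0x24→b9/s1 MISS; vc=[15]
#3 0x26→b9/s1 L1-HIT; vc=[15]
#4 0x3e→b15/s1 VC-HIT; vc=[9]
#5 0x3d→b15/s1 L1-HIT; vc=[9]
#6 0x3f→b15/s1 L1-HIT; vc=[9]
#7 0x27→b9/s1 VC-HIT; vc=[15]
#8 0x3f→b15/s1 VC-HIT; vc=[9]
#9 0x3e→b15/s1 L1-HIT; vc=[9]
#10 0x3c→b15/s1 L1-HIT; vc=[9]
#11 0x3d→b15/s1 L1-HIT; vc=[9]
#12 0x3d→b15/s1 L1-HIT; vc=[9]
#13 0x3c→b15/s1 L1-HIT; vc=[9]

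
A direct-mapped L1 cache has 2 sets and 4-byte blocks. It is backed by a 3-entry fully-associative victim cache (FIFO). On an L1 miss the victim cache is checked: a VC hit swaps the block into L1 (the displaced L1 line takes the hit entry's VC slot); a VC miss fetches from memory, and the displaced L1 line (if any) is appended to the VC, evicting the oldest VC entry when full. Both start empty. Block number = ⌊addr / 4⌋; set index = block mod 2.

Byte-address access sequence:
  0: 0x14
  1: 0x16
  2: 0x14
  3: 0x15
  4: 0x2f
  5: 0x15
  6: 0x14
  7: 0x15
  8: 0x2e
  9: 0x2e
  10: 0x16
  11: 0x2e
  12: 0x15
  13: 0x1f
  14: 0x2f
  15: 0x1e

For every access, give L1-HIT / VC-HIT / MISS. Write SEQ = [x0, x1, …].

SEQ = [MISS, L1-HIT, L1-HIT, L1-HIT, MISS, VC-HIT, L1-HIT, L1-HIT, VC-HIT, L1-HIT, VC-HIT, VC-HIT, VC-HIT, MISS, VC-HIT, VC-HIT]

#0 0x14→b5/s1 MISS; vc=[]
#1 0x16→b5/s1 L1-HIT; vc=[]
#2 0x14→b5/s1 L1-HIT; vc=[]
#3 0x15→b5/s1 L1-HIT; vc=[]
#4 0x2f→b11/s1 MISS; vc=[5]
#5 0x15→b5/s1 VC-HIT; vc=[11]
#6 0x14→b5/s1 L1-HIT; vc=[11]
#7 0x15→b5/s1 L1-HIT; vc=[11]
#8 0x2e→b11/s1 VC-HIT; vc=[5]
#9 0x2e→b11/s1 L1-HIT; vc=[5]
#10 0x16→b5/s1 VC-HIT; vc=[11]
#11 0x2e→b11/s1 VC-HIT; vc=[5]
#12 0x15→b5/s1 VC-HIT; vc=[11]
#13 0x1f→b7/s1 MISS; vc=[11,5]
#14 0x2f→b11/s1 VC-HIT; vc=[7,5]
#15 0x1e→b7/s1 VC-HIT; vc=[11,5]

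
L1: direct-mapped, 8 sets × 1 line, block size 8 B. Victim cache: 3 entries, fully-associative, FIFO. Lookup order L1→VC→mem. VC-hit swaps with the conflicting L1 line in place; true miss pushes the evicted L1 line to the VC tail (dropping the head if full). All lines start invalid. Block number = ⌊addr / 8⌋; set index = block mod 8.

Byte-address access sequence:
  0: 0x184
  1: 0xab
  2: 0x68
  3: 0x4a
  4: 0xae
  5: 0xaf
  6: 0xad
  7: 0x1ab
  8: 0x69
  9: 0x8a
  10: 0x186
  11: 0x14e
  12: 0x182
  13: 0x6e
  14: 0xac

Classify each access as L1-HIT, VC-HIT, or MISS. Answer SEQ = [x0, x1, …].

SEQ = [MISS, MISS, MISS, MISS, VC-HIT, L1-HIT, L1-HIT, MISS, VC-HIT, MISS, L1-HIT, MISS, L1-HIT, L1-HIT, VC-HIT]

#0 0x184→b48/s0 MISS; vc=[]
#1 0xab→b21/s5 MISS; vc=[]
#2 0x68→b13/s5 MISS; vc=[21]
#3 0x4a→b9/s1 MISS; vc=[21]
#4 0xae→b21/s5 VC-HIT; vc=[13]
#5 0xaf→b21/s5 L1-HIT; vc=[13]
#6 0xad→b21/s5 L1-HIT; vc=[13]
#7 0x1ab→b53/s5 MISS; vc=[13,21]
#8 0x69→b13/s5 VC-HIT; vc=[53,21]
#9 0x8a→b17/s1 MISS; vc=[53,21,9]
#10 0x186→b48/s0 L1-HIT; vc=[53,21,9]
#11 0x14e→b41/s1 MISS; vc=[21,9,17]
#12 0x182→b48/s0 L1-HIT; vc=[21,9,17]
#13 0x6e→b13/s5 L1-HIT; vc=[21,9,17]
#14 0xac→b21/s5 VC-HIT; vc=[13,9,17]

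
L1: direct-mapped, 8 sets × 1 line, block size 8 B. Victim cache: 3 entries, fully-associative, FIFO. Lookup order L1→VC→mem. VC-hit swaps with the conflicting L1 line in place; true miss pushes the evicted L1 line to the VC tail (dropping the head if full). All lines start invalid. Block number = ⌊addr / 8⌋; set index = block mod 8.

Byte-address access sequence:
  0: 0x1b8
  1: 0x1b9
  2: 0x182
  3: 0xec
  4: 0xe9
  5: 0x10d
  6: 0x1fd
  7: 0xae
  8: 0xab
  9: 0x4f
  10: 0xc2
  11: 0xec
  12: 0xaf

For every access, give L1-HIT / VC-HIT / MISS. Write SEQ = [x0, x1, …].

#0 0x1b8→b55/s7 MISS; vc=[]
#1 0x1b9→b55/s7 L1-HIT; vc=[]
#2 0x182→b48/s0 MISS; vc=[]
#3 0xec→b29/s5 MISS; vc=[]
#4 0xe9→b29/s5 L1-HIT; vc=[]
#5 0x10d→b33/s1 MISS; vc=[]
#6 0x1fd→b63/s7 MISS; vc=[55]
#7 0xae→b21/s5 MISS; vc=[55,29]
#8 0xab→b21/s5 L1-HIT; vc=[55,29]
#9 0x4f→b9/s1 MISS; vc=[55,29,33]
#10 0xc2→b24/s0 MISS; vc=[29,33,48]
#11 0xec→b29/s5 VC-HIT; vc=[21,33,48]
#12 0xaf→b21/s5 VC-HIT; vc=[29,33,48]

SEQ = [MISS, L1-HIT, MISS, MISS, L1-HIT, MISS, MISS, MISS, L1-HIT, MISS, MISS, VC-HIT, VC-HIT]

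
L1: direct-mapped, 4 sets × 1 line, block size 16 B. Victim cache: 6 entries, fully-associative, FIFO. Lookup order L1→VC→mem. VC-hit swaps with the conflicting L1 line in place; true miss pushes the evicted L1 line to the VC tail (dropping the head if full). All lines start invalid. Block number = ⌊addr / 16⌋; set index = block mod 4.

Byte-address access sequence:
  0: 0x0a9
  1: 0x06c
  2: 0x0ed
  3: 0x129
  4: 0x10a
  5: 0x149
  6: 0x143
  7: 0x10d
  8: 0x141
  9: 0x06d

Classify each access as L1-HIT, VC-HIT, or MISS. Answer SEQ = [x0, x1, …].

SEQ = [MISS, MISS, MISS, MISS, MISS, MISS, L1-HIT, VC-HIT, VC-HIT, VC-HIT]

#0 0xa9→b10/s2 MISS; vc=[]
#1 0x6c→b6/s2 MISS; vc=[10]
#2 0xed→b14/s2 MISS; vc=[10,6]
#3 0x129→b18/s2 MISS; vc=[10,6,14]
#4 0x10a→b16/s0 MISS; vc=[10,6,14]
#5 0x149→b20/s0 MISS; vc=[10,6,14,16]
#6 0x143→b20/s0 L1-HIT; vc=[10,6,14,16]
#7 0x10d→b16/s0 VC-HIT; vc=[10,6,14,20]
#8 0x141→b20/s0 VC-HIT; vc=[10,6,14,16]
#9 0x6d→b6/s2 VC-HIT; vc=[10,18,14,16]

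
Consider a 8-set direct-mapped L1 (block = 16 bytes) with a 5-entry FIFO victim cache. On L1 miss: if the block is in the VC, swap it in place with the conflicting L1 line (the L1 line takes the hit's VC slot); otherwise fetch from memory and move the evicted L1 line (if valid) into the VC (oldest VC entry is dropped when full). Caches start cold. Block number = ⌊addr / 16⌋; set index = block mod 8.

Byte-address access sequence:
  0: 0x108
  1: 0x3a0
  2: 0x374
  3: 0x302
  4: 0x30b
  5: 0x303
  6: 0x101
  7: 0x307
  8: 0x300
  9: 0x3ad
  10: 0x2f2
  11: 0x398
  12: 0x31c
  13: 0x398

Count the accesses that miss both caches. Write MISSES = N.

MISSES = 7

#0 0x108→b16/s0 MISS; vc=[]
#1 0x3a0→b58/s2 MISS; vc=[]
#2 0x374→b55/s7 MISS; vc=[]
#3 0x302→b48/s0 MISS; vc=[16]
#4 0x30b→b48/s0 L1-HIT; vc=[16]
#5 0x303→b48/s0 L1-HIT; vc=[16]
#6 0x101→b16/s0 VC-HIT; vc=[48]
#7 0x307→b48/s0 VC-HIT; vc=[16]
#8 0x300→b48/s0 L1-HIT; vc=[16]
#9 0x3ad→b58/s2 L1-HIT; vc=[16]
#10 0x2f2→b47/s7 MISS; vc=[16,55]
#11 0x398→b57/s1 MISS; vc=[16,55]
#12 0x31c→b49/s1 MISS; vc=[16,55,57]
#13 0x398→b57/s1 VC-HIT; vc=[16,55,49]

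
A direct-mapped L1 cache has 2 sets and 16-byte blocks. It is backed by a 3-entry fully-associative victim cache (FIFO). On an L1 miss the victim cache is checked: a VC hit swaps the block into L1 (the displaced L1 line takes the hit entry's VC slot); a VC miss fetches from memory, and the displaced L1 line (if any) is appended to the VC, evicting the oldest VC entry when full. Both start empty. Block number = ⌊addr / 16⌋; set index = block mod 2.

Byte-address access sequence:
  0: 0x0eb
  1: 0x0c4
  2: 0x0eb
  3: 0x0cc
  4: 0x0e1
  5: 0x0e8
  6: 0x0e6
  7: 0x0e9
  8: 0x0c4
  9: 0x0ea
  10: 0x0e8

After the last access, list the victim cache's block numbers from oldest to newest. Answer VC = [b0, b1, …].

VC = [12]

#0 0xeb→b14/s0 MISS; vc=[]
#1 0xc4→b12/s0 MISS; vc=[14]
#2 0xeb→b14/s0 VC-HIT; vc=[12]
#3 0xcc→b12/s0 VC-HIT; vc=[14]
#4 0xe1→b14/s0 VC-HIT; vc=[12]
#5 0xe8→b14/s0 L1-HIT; vc=[12]
#6 0xe6→b14/s0 L1-HIT; vc=[12]
#7 0xe9→b14/s0 L1-HIT; vc=[12]
#8 0xc4→b12/s0 VC-HIT; vc=[14]
#9 0xea→b14/s0 VC-HIT; vc=[12]
#10 0xe8→b14/s0 L1-HIT; vc=[12]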